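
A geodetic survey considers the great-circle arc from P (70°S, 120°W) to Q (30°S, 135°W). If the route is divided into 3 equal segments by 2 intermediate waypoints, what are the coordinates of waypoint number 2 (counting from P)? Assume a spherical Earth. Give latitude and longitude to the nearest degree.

Write both endpoints as unit vectors p₁, p₂ with components (cos φ cos λ, cos φ sin λ, sin φ).
The central angle between the endpoints is δ = arccos(p₁·p₂) ≈ 0.714 rad (40.9°).
Interpolate at f = 2/3 with slerp weights a = sin((1−f)δ)/sin δ ≈ 0.360, b = sin(fδ)/sin δ ≈ 0.700.
p = a·p₁ + b·p₂ ≈ (-0.490, -0.535, -0.688); φ = arcsin(p_z) ≈ -43.48°, λ = atan2(p_y, p_x) ≈ -132.48°.

≈ (43°S, 132°W)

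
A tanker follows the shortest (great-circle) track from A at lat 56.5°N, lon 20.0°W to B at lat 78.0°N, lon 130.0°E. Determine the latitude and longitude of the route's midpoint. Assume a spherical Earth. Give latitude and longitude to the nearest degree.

Convert each endpoint to a unit vector on the sphere (x = cos φ cos λ, y = cos φ sin λ, z = sin φ).
The central angle between the endpoints is δ = arccos(p₁·p₂) ≈ 0.772 rad (44.3°).
Interpolate at f = 1/2 with slerp weights a = sin((1−f)δ)/sin δ ≈ 0.540, b = sin(fδ)/sin δ ≈ 0.540.
p = a·p₁ + b·p₂ ≈ (0.208, -0.016, 0.978); φ = arcsin(p_z) ≈ 77.97°, λ = atan2(p_y, p_x) ≈ -4.38°.

≈ lat 78°N, lon 4°W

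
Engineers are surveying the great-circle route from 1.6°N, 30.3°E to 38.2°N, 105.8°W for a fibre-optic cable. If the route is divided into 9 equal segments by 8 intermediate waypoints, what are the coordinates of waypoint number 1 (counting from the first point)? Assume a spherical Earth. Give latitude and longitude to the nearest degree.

The haversine formula gives a central angle δ ≈ 2.152 rad (123.3°) between the endpoints.
Interpolate at f = 1/9 with slerp weights a = sin((1−f)δ)/sin δ ≈ 1.127, b = sin(fδ)/sin δ ≈ 0.283.
p = a·p₁ + b·p₂ ≈ (0.912, 0.354, 0.207); φ = arcsin(p_z) ≈ 11.93°, λ = atan2(p_y, p_x) ≈ 21.22°.

≈ 12°N, 21°E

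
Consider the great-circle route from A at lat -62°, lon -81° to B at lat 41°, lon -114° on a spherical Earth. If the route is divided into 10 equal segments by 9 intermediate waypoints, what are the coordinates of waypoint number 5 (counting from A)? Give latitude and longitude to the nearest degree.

Convert each endpoint to a unit vector on the sphere (x = cos φ cos λ, y = cos φ sin λ, z = sin φ).
The central angle between the endpoints is δ = arccos(p₁·p₂) ≈ 1.857 rad (106.4°).
Interpolate at f = 5/10 with slerp weights a = sin((1−f)δ)/sin δ ≈ 0.835, b = sin(fδ)/sin δ ≈ 0.835.
p = a·p₁ + b·p₂ ≈ (-0.195, -0.962, -0.189); φ = arcsin(p_z) ≈ -10.91°, λ = atan2(p_y, p_x) ≈ -101.45°.

≈ lat -11°, lon -101°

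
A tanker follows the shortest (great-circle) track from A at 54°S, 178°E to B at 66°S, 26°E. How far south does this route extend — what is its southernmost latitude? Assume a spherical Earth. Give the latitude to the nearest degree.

≈ 82°S

The great circle lies in the plane with unit normal n̂ = (p₁ × p₂)/|p₁ × p₂|.
Here n̂_z ≈ -0.132; the vertex latitude is φ_max = arccos|n̂_z| ≈ 82.4°.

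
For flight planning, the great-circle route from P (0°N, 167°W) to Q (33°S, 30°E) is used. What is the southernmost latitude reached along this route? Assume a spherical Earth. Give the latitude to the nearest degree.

The great circle lies in the plane with unit normal n̂ = (p₁ × p₂)/|p₁ × p₂|.
Here n̂_z ≈ -0.411; the vertex latitude is φ_max = arccos|n̂_z| ≈ 65.8°.
Check via Clairaut: cos φ_max = |cos φ₁| · sin C = cos(0.0°)·sin(155.8°) ≈ 0.411, again giving ≈ 65.8°.

≈ 66°S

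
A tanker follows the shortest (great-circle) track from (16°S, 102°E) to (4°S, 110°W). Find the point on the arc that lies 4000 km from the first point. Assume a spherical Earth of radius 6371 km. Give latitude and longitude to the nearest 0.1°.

≈ (30.1°S, 138.2°E)

The haversine formula gives a central angle δ ≈ 2.488 rad (142.6°) between the endpoints. The total great-circle distance is δ·R ≈ 2.488 × 6371 ≈ 15852 km, so the target fraction is f = 4000/15852 ≈ 0.252.
Interpolate at f ≈ 0.252 with slerp weights a = sin((1−f)δ)/sin δ ≈ 1.576, b = sin(fδ)/sin δ ≈ 0.966.
p = a·p₁ + b·p₂ ≈ (-0.645, 0.577, -0.502); φ = arcsin(p_z) ≈ -30.13°, λ = atan2(p_y, p_x) ≈ 138.20°.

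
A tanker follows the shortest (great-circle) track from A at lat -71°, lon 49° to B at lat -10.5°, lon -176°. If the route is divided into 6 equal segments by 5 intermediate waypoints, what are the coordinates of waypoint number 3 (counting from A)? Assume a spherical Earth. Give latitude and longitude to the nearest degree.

≈ lat -55°, lon 167°

Convert each endpoint to a unit vector on the sphere (x = cos φ cos λ, y = cos φ sin λ, z = sin φ).
The central angle between the endpoints is δ = arccos(p₁·p₂) ≈ 1.625 rad (93.1°).
Interpolate at f = 3/6 with slerp weights a = sin((1−f)δ)/sin δ ≈ 0.727, b = sin(fδ)/sin δ ≈ 0.727.
p = a·p₁ + b·p₂ ≈ (-0.558, 0.129, -0.820); φ = arcsin(p_z) ≈ -55.08°, λ = atan2(p_y, p_x) ≈ 167.00°.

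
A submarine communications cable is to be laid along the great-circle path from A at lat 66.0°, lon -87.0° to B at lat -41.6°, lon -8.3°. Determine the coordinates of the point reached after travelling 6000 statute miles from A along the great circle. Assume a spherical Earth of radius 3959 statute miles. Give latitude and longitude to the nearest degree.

From cos δ = sin φ₁ sin φ₂ + cos φ₁ cos φ₂ cos Δλ, the central angle is δ ≈ 2.149 rad (123.2°). The total great-circle distance is δ·R ≈ 2.149 × 3959 ≈ 8510 mi, so the target fraction is f = 6000/8510 ≈ 0.705.
Interpolate at f ≈ 0.705 with slerp weights a = sin((1−f)δ)/sin δ ≈ 0.708, b = sin(fδ)/sin δ ≈ 1.193.
p = a·p₁ + b·p₂ ≈ (0.898, -0.416, -0.145); φ = arcsin(p_z) ≈ -8.36°, λ = atan2(p_y, p_x) ≈ -24.87°.

≈ lat -8°, lon -25°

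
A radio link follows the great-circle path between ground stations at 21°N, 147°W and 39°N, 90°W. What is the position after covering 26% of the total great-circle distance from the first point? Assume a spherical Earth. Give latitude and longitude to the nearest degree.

≈ 28°N, 134°W

The haversine formula gives a central angle δ ≈ 0.901 rad (51.6°) between the endpoints.
Interpolate at f = 0.26 with slerp weights a = sin((1−f)δ)/sin δ ≈ 0.789, b = sin(fδ)/sin δ ≈ 0.296.
p = a·p₁ + b·p₂ ≈ (-0.618, -0.631, 0.469); φ = arcsin(p_z) ≈ 27.97°, λ = atan2(p_y, p_x) ≈ -134.38°.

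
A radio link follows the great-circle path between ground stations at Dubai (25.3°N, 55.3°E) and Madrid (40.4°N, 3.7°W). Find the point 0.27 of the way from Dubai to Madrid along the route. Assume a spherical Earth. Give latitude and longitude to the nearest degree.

Convert each endpoint to a unit vector on the sphere (x = cos φ cos λ, y = cos φ sin λ, z = sin φ).
The central angle between the endpoints is δ = arccos(p₁·p₂) ≈ 0.887 rad (50.8°).
Interpolate at f = 0.27 with slerp weights a = sin((1−f)δ)/sin δ ≈ 0.778, b = sin(fδ)/sin δ ≈ 0.306.
p = a·p₁ + b·p₂ ≈ (0.633, 0.563, 0.531); φ = arcsin(p_z) ≈ 32.07°, λ = atan2(p_y, p_x) ≈ 41.67°.

≈ (32°N, 42°E)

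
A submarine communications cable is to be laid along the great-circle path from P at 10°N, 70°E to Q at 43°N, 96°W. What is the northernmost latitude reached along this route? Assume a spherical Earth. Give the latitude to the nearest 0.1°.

The great circle lies in the plane with unit normal n̂ = (p₁ × p₂)/|p₁ × p₂|.
Here n̂_z ≈ -0.214; the vertex latitude is φ_max = arccos|n̂_z| ≈ 77.6°.
Check via Clairaut: cos φ_max = |cos φ₁| · sin C = cos(10.0°)·sin(12.5°) ≈ 0.214, again giving ≈ 77.6°.

≈ 77.6°N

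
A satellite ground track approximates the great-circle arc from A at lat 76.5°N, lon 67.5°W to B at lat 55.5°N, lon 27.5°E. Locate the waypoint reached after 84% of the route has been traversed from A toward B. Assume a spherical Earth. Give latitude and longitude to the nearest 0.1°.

From cos δ = sin φ₁ sin φ₂ + cos φ₁ cos φ₂ cos Δλ, the central angle is δ ≈ 0.660 rad (37.8°).
Interpolate at f = 0.84 with slerp weights a = sin((1−f)δ)/sin δ ≈ 0.172, b = sin(fδ)/sin δ ≈ 0.859.
p = a·p₁ + b·p₂ ≈ (0.447, 0.187, 0.875); φ = arcsin(p_z) ≈ 61.02°, λ = atan2(p_y, p_x) ≈ 22.77°.

≈ lat 61.0°N, lon 22.8°E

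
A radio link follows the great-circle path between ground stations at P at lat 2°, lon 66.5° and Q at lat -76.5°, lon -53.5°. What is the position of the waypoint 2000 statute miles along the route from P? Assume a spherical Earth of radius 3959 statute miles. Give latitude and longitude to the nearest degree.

From cos δ = sin φ₁ sin φ₂ + cos φ₁ cos φ₂ cos Δλ, the central angle is δ ≈ 1.722 rad (98.7°). The total great-circle distance is δ·R ≈ 1.722 × 3959 ≈ 6817 mi, so the target fraction is f = 2000/6817 ≈ 0.293.
Interpolate at f ≈ 0.293 with slerp weights a = sin((1−f)δ)/sin δ ≈ 0.949, b = sin(fδ)/sin δ ≈ 0.490.
p = a·p₁ + b·p₂ ≈ (0.446, 0.778, -0.443); φ = arcsin(p_z) ≈ -26.29°, λ = atan2(p_y, p_x) ≈ 60.16°.

≈ lat -26°, lon 60°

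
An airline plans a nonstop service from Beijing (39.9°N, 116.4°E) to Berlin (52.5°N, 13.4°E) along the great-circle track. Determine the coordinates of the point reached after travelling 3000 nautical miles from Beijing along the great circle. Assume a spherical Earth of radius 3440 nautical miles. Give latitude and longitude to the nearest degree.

Convert each endpoint to a unit vector on the sphere (x = cos φ cos λ, y = cos φ sin λ, z = sin φ).
The central angle between the endpoints is δ = arccos(p₁·p₂) ≈ 1.155 rad (66.2°). The total great-circle distance is δ·R ≈ 1.155 × 3440 ≈ 3973 nmi, so the target fraction is f = 3000/3973 ≈ 0.755.
Interpolate at f ≈ 0.755 with slerp weights a = sin((1−f)δ)/sin δ ≈ 0.305, b = sin(fδ)/sin δ ≈ 0.837.
p = a·p₁ + b·p₂ ≈ (0.392, 0.328, 0.860); φ = arcsin(p_z) ≈ 59.29°, λ = atan2(p_y, p_x) ≈ 39.94°.

≈ 59°N, 40°E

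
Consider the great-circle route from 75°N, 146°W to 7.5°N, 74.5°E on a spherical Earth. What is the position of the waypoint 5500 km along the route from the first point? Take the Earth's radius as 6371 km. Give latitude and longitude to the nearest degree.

Write both endpoints as unit vectors p₁, p₂ with components (cos φ cos λ, cos φ sin λ, sin φ).
The central angle between the endpoints is δ = arccos(p₁·p₂) ≈ 1.640 rad (94.0°). The total great-circle distance is δ·R ≈ 1.640 × 6371 ≈ 10448 km, so the target fraction is f = 5500/10448 ≈ 0.526.
Interpolate at f ≈ 0.526 with slerp weights a = sin((1−f)δ)/sin δ ≈ 0.703, b = sin(fδ)/sin δ ≈ 0.762.
p = a·p₁ + b·p₂ ≈ (0.051, 0.626, 0.778); φ = arcsin(p_z) ≈ 51.08°, λ = atan2(p_y, p_x) ≈ 85.33°.

≈ 51°N, 85°E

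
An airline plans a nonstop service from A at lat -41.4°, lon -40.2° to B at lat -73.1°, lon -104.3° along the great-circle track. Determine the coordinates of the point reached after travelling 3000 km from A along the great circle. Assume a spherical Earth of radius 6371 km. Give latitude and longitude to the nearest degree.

≈ lat -65°, lon -64°

Convert each endpoint to a unit vector on the sphere (x = cos φ cos λ, y = cos φ sin λ, z = sin φ).
The central angle between the endpoints is δ = arccos(p₁·p₂) ≈ 0.755 rad (43.3°). The total great-circle distance is δ·R ≈ 0.755 × 6371 ≈ 4813 km, so the target fraction is f = 3000/4813 ≈ 0.623.
Interpolate at f ≈ 0.623 with slerp weights a = sin((1−f)δ)/sin δ ≈ 0.409, b = sin(fδ)/sin δ ≈ 0.662.
p = a·p₁ + b·p₂ ≈ (0.187, -0.385, -0.904); φ = arcsin(p_z) ≈ -64.68°, λ = atan2(p_y, p_x) ≈ -64.07°.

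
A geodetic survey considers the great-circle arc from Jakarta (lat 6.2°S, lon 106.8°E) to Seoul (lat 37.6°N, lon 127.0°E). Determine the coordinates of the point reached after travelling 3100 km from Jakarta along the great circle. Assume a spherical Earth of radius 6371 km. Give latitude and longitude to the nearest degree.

≈ lat 20°N, lon 117°E

Convert each endpoint to a unit vector on the sphere (x = cos φ cos λ, y = cos φ sin λ, z = sin φ).
The central angle between the endpoints is δ = arccos(p₁·p₂) ≈ 0.832 rad (47.7°). The total great-circle distance is δ·R ≈ 0.832 × 6371 ≈ 5301 km, so the target fraction is f = 3100/5301 ≈ 0.585.
Interpolate at f ≈ 0.585 with slerp weights a = sin((1−f)δ)/sin δ ≈ 0.458, b = sin(fδ)/sin δ ≈ 0.632.
p = a·p₁ + b·p₂ ≈ (-0.433, 0.836, 0.336); φ = arcsin(p_z) ≈ 19.66°, λ = atan2(p_y, p_x) ≈ 117.39°.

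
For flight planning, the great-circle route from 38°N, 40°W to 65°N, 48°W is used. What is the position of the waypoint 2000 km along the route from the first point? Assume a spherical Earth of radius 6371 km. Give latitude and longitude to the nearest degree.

≈ 56°N, 44°W

Convert each endpoint to a unit vector on the sphere (x = cos φ cos λ, y = cos φ sin λ, z = sin φ).
The central angle between the endpoints is δ = arccos(p₁·p₂) ≈ 0.478 rad (27.4°). The total great-circle distance is δ·R ≈ 0.478 × 6371 ≈ 3047 km, so the target fraction is f = 2000/3047 ≈ 0.656.
Interpolate at f ≈ 0.656 with slerp weights a = sin((1−f)δ)/sin δ ≈ 0.356, b = sin(fδ)/sin δ ≈ 0.671.
p = a·p₁ + b·p₂ ≈ (0.404, -0.391, 0.827); φ = arcsin(p_z) ≈ 55.78°, λ = atan2(p_y, p_x) ≈ -44.02°.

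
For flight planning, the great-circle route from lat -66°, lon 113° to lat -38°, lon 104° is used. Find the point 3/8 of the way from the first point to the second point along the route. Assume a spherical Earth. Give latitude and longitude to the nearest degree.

≈ lat -56°, lon 108°

From cos δ = sin φ₁ sin φ₂ + cos φ₁ cos φ₂ cos Δλ, the central angle is δ ≈ 0.497 rad (28.5°).
Interpolate at f = 3/8 with slerp weights a = sin((1−f)δ)/sin δ ≈ 0.641, b = sin(fδ)/sin δ ≈ 0.389.
p = a·p₁ + b·p₂ ≈ (-0.176, 0.537, -0.825); φ = arcsin(p_z) ≈ -55.58°, λ = atan2(p_y, p_x) ≈ 108.14°.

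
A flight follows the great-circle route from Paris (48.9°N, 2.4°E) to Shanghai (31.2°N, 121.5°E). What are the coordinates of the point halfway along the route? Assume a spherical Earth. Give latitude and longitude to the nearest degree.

≈ 58°N, 75°E

Convert each endpoint to a unit vector on the sphere (x = cos φ cos λ, y = cos φ sin λ, z = sin φ).
The central angle between the endpoints is δ = arccos(p₁·p₂) ≈ 1.454 rad (83.3°).
Interpolate at f = 1/2 with slerp weights a = sin((1−f)δ)/sin δ ≈ 0.669, b = sin(fδ)/sin δ ≈ 0.669.
p = a·p₁ + b·p₂ ≈ (0.140, 0.506, 0.851); φ = arcsin(p_z) ≈ 58.30°, λ = atan2(p_y, p_x) ≈ 74.50°.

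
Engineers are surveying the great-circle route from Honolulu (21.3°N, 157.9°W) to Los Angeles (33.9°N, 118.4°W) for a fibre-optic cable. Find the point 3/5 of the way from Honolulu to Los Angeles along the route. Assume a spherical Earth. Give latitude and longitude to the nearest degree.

Convert each endpoint to a unit vector on the sphere (x = cos φ cos λ, y = cos φ sin λ, z = sin φ).
The central angle between the endpoints is δ = arccos(p₁·p₂) ≈ 0.645 rad (36.9°).
Interpolate at f = 3/5 with slerp weights a = sin((1−f)δ)/sin δ ≈ 0.424, b = sin(fδ)/sin δ ≈ 0.628.
p = a·p₁ + b·p₂ ≈ (-0.614, -0.607, 0.504); φ = arcsin(p_z) ≈ 30.28°, λ = atan2(p_y, p_x) ≈ -135.33°.

≈ 30°N, 135°W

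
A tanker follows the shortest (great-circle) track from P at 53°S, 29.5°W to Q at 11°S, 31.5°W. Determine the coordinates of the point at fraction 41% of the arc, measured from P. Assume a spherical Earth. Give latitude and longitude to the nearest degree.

≈ 36°S, 31°W

Convert each endpoint to a unit vector on the sphere (x = cos φ cos λ, y = cos φ sin λ, z = sin φ).
The central angle between the endpoints is δ = arccos(p₁·p₂) ≈ 0.734 rad (42.0°).
Interpolate at f = 0.41 with slerp weights a = sin((1−f)δ)/sin δ ≈ 0.626, b = sin(fδ)/sin δ ≈ 0.442.
p = a·p₁ + b·p₂ ≈ (0.698, -0.413, -0.585); φ = arcsin(p_z) ≈ -35.78°, λ = atan2(p_y, p_x) ≈ -30.57°.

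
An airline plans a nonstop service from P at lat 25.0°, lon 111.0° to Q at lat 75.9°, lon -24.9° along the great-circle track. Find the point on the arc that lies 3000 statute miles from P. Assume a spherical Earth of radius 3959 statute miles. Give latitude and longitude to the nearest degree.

≈ lat 67°, lon 93°

From cos δ = sin φ₁ sin φ₂ + cos φ₁ cos φ₂ cos Δλ, the central angle is δ ≈ 1.317 rad (75.4°). The total great-circle distance is δ·R ≈ 1.317 × 3959 ≈ 5213 mi, so the target fraction is f = 3000/5213 ≈ 0.575.
Interpolate at f ≈ 0.575 with slerp weights a = sin((1−f)δ)/sin δ ≈ 0.548, b = sin(fδ)/sin δ ≈ 0.710.
p = a·p₁ + b·p₂ ≈ (-0.021, 0.391, 0.920); φ = arcsin(p_z) ≈ 66.96°, λ = atan2(p_y, p_x) ≈ 93.08°.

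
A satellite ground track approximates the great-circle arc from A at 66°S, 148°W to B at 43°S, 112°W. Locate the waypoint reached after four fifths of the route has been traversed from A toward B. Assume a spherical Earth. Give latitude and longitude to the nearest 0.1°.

Convert each endpoint to a unit vector on the sphere (x = cos φ cos λ, y = cos φ sin λ, z = sin φ).
The central angle between the endpoints is δ = arccos(p₁·p₂) ≈ 0.528 rad (30.3°).
Interpolate at f = 4/5 with slerp weights a = sin((1−f)δ)/sin δ ≈ 0.209, b = sin(fδ)/sin δ ≈ 0.814.
p = a·p₁ + b·p₂ ≈ (-0.295, -0.597, -0.746); φ = arcsin(p_z) ≈ -48.25°, λ = atan2(p_y, p_x) ≈ -116.31°.

≈ 48.3°S, 116.3°W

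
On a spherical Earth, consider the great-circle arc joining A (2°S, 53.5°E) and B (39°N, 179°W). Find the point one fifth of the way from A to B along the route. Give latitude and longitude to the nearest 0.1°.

≈ (14.7°N, 70.8°E)

Convert each endpoint to a unit vector on the sphere (x = cos φ cos λ, y = cos φ sin λ, z = sin φ).
The central angle between the endpoints is δ = arccos(p₁·p₂) ≈ 2.088 rad (119.7°).
Interpolate at f = 1/5 with slerp weights a = sin((1−f)δ)/sin δ ≈ 1.145, b = sin(fδ)/sin δ ≈ 0.467.
p = a·p₁ + b·p₂ ≈ (0.318, 0.914, 0.254); φ = arcsin(p_z) ≈ 14.70°, λ = atan2(p_y, p_x) ≈ 70.81°.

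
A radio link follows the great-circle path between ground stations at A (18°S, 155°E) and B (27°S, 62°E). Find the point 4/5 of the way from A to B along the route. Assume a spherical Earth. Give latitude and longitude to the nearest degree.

From cos δ = sin φ₁ sin φ₂ + cos φ₁ cos φ₂ cos Δλ, the central angle is δ ≈ 1.475 rad (84.5°).
Interpolate at f = 4/5 with slerp weights a = sin((1−f)δ)/sin δ ≈ 0.292, b = sin(fδ)/sin δ ≈ 0.929.
p = a·p₁ + b·p₂ ≈ (0.137, 0.848, -0.512); φ = arcsin(p_z) ≈ -30.79°, λ = atan2(p_y, p_x) ≈ 80.84°.

≈ (31°S, 81°E)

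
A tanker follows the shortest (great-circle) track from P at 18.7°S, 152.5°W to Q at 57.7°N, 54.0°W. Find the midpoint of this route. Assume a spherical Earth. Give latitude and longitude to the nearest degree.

≈ 27°N, 121°W

Convert each endpoint to a unit vector on the sphere (x = cos φ cos λ, y = cos φ sin λ, z = sin φ).
The central angle between the endpoints is δ = arccos(p₁·p₂) ≈ 1.924 rad (110.2°).
Interpolate at f = 1/2 with slerp weights a = sin((1−f)δ)/sin δ ≈ 0.874, b = sin(fδ)/sin δ ≈ 0.874.
p = a·p₁ + b·p₂ ≈ (-0.460, -0.760, 0.459); φ = arcsin(p_z) ≈ 27.30°, λ = atan2(p_y, p_x) ≈ -121.17°.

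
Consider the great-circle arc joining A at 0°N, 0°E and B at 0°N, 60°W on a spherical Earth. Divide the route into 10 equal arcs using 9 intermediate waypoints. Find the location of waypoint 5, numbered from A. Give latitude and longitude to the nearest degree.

≈ 0°N, 30°W

From cos δ = sin φ₁ sin φ₂ + cos φ₁ cos φ₂ cos Δλ, the central angle is δ ≈ 1.047 rad (60.0°).
Interpolate at f = 5/10 with slerp weights a = sin((1−f)δ)/sin δ ≈ 0.577, b = sin(fδ)/sin δ ≈ 0.577.
p = a·p₁ + b·p₂ ≈ (0.866, -0.500, 0.000); φ = arcsin(p_z) ≈ 0.00°, λ = atan2(p_y, p_x) ≈ -30.00°.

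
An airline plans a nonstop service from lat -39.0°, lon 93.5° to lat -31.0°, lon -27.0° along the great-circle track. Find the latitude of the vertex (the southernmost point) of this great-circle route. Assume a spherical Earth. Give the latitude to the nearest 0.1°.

≈ -55.0°

The great circle lies in the plane with unit normal n̂ = (p₁ × p₂)/|p₁ × p₂|.
Here n̂_z ≈ -0.574; the vertex latitude is φ_max = arccos|n̂_z| ≈ 55.0°.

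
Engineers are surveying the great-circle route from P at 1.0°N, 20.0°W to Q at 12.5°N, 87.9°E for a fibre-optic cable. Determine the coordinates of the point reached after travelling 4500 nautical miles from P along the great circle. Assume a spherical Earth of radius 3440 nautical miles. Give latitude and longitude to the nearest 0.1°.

The haversine formula gives a central angle δ ≈ 1.872 rad (107.2°) between the endpoints. The total great-circle distance is δ·R ≈ 1.872 × 3440 ≈ 6438 nmi, so the target fraction is f = 4500/6438 ≈ 0.699.
Interpolate at f ≈ 0.699 with slerp weights a = sin((1−f)δ)/sin δ ≈ 0.559, b = sin(fδ)/sin δ ≈ 1.011.
p = a·p₁ + b·p₂ ≈ (0.562, 0.795, 0.229); φ = arcsin(p_z) ≈ 13.21°, λ = atan2(p_y, p_x) ≈ 54.77°.

≈ 13.2°N, 54.8°E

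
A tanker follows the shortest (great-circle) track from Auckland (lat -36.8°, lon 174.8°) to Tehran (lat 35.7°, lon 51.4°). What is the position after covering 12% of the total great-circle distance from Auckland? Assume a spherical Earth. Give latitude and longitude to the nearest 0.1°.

Write both endpoints as unit vectors p₁, p₂ with components (cos φ cos λ, cos φ sin λ, sin φ).
The central angle between the endpoints is δ = arccos(p₁·p₂) ≈ 2.357 rad (135.0°).
Interpolate at f = 0.12 with slerp weights a = sin((1−f)δ)/sin δ ≈ 1.240, b = sin(fδ)/sin δ ≈ 0.395.
p = a·p₁ + b·p₂ ≈ (-0.788, 0.341, -0.512); φ = arcsin(p_z) ≈ -30.81°, λ = atan2(p_y, p_x) ≈ 156.64°.

≈ lat -30.8°, lon 156.6°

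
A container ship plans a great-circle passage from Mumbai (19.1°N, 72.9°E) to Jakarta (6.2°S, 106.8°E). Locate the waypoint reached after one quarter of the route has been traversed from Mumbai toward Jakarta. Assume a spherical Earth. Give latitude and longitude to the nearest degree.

≈ 13°N, 82°E

Convert each endpoint to a unit vector on the sphere (x = cos φ cos λ, y = cos φ sin λ, z = sin φ).
The central angle between the endpoints is δ = arccos(p₁·p₂) ≈ 0.731 rad (41.9°).
Interpolate at f = 1/4 with slerp weights a = sin((1−f)δ)/sin δ ≈ 0.781, b = sin(fδ)/sin δ ≈ 0.272.
p = a·p₁ + b·p₂ ≈ (0.139, 0.964, 0.226); φ = arcsin(p_z) ≈ 13.07°, λ = atan2(p_y, p_x) ≈ 81.81°.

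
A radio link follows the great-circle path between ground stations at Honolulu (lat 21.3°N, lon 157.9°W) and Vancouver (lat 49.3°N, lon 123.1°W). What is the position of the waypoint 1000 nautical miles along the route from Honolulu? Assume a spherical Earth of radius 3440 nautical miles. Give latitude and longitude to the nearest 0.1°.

The haversine formula gives a central angle δ ≈ 0.685 rad (39.3°) between the endpoints. The total great-circle distance is δ·R ≈ 0.685 × 3440 ≈ 2357 nmi, so the target fraction is f = 1000/2357 ≈ 0.424.
Interpolate at f ≈ 0.424 with slerp weights a = sin((1−f)δ)/sin δ ≈ 0.607, b = sin(fδ)/sin δ ≈ 0.453.
p = a·p₁ + b·p₂ ≈ (-0.686, -0.460, 0.564); φ = arcsin(p_z) ≈ 34.33°, λ = atan2(p_y, p_x) ≈ -146.12°.

≈ lat 34.3°N, lon 146.1°W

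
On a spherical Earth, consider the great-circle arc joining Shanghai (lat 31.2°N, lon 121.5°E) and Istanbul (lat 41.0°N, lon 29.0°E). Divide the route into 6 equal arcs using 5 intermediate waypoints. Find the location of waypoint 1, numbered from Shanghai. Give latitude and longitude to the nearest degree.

≈ lat 38°N, lon 109°E

Convert each endpoint to a unit vector on the sphere (x = cos φ cos λ, y = cos φ sin λ, z = sin φ).
The central angle between the endpoints is δ = arccos(p₁·p₂) ≈ 1.254 rad (71.8°).
Interpolate at f = 1/6 with slerp weights a = sin((1−f)δ)/sin δ ≈ 0.910, b = sin(fδ)/sin δ ≈ 0.218.
p = a·p₁ + b·p₂ ≈ (-0.263, 0.744, 0.615); φ = arcsin(p_z) ≈ 37.93°, λ = atan2(p_y, p_x) ≈ 109.45°.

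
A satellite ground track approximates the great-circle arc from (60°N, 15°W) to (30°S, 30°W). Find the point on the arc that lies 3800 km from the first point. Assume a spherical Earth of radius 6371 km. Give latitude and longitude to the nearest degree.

From cos δ = sin φ₁ sin φ₂ + cos φ₁ cos φ₂ cos Δλ, the central angle is δ ≈ 1.586 rad (90.8°). The total great-circle distance is δ·R ≈ 1.586 × 6371 ≈ 10102 km, so the target fraction is f = 3800/10102 ≈ 0.376.
Interpolate at f ≈ 0.376 with slerp weights a = sin((1−f)δ)/sin δ ≈ 0.836, b = sin(fδ)/sin δ ≈ 0.562.
p = a·p₁ + b·p₂ ≈ (0.825, -0.351, 0.443); φ = arcsin(p_z) ≈ 26.28°, λ = atan2(p_y, p_x) ≈ -23.07°.

≈ (26°N, 23°W)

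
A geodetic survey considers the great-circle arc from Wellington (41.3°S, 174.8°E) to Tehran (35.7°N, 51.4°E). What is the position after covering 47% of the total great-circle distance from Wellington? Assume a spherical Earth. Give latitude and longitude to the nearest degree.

≈ 9°S, 112°E

Write both endpoints as unit vectors p₁, p₂ with components (cos φ cos λ, cos φ sin λ, sin φ).
The central angle between the endpoints is δ = arccos(p₁·p₂) ≈ 2.376 rad (136.1°).
Interpolate at f = 0.47 with slerp weights a = sin((1−f)δ)/sin δ ≈ 1.374, b = sin(fδ)/sin δ ≈ 1.297.
p = a·p₁ + b·p₂ ≈ (-0.371, 0.917, -0.150); φ = arcsin(p_z) ≈ -8.62°, λ = atan2(p_y, p_x) ≈ 112.02°.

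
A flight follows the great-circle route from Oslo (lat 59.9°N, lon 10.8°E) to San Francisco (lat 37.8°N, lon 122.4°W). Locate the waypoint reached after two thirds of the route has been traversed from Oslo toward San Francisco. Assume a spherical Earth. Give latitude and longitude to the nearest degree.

From cos δ = sin φ₁ sin φ₂ + cos φ₁ cos φ₂ cos Δλ, the central angle is δ ≈ 1.309 rad (75.0°).
Interpolate at f = 2/3 with slerp weights a = sin((1−f)δ)/sin δ ≈ 0.437, b = sin(fδ)/sin δ ≈ 0.793.
p = a·p₁ + b·p₂ ≈ (-0.120, -0.488, 0.865); φ = arcsin(p_z) ≈ 59.83°, λ = atan2(p_y, p_x) ≈ -103.84°.

≈ lat 60°N, lon 104°W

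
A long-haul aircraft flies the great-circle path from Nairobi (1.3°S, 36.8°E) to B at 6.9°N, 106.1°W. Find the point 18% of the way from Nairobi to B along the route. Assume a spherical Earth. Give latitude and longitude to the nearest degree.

The haversine formula gives a central angle δ ≈ 2.489 rad (142.6°) between the endpoints.
Interpolate at f = 0.18 with slerp weights a = sin((1−f)δ)/sin δ ≈ 1.468, b = sin(fδ)/sin δ ≈ 0.713.
p = a·p₁ + b·p₂ ≈ (0.979, 0.199, 0.052); φ = arcsin(p_z) ≈ 3.00°, λ = atan2(p_y, p_x) ≈ 11.49°.

≈ 3°N, 11°E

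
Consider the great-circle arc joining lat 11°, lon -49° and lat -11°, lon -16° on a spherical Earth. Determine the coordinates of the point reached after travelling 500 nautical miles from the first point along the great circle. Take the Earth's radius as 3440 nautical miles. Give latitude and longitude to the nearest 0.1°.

Write both endpoints as unit vectors p₁, p₂ with components (cos φ cos λ, cos φ sin λ, sin φ).
The central angle between the endpoints is δ = arccos(p₁·p₂) ≈ 0.689 rad (39.5°). The total great-circle distance is δ·R ≈ 0.689 × 3440 ≈ 2371 nmi, so the target fraction is f = 500/2371 ≈ 0.211.
Interpolate at f ≈ 0.211 with slerp weights a = sin((1−f)δ)/sin δ ≈ 0.814, b = sin(fδ)/sin δ ≈ 0.228.
p = a·p₁ + b·p₂ ≈ (0.739, -0.664, 0.112); φ = arcsin(p_z) ≈ 6.42°, λ = atan2(p_y, p_x) ≈ -41.96°.

≈ lat 6.4°, lon -42.0°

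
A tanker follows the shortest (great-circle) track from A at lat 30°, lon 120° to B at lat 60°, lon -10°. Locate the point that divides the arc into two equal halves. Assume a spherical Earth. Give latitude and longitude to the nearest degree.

The haversine formula gives a central angle δ ≈ 1.415 rad (81.1°) between the endpoints.
Interpolate at f = 1/2 with slerp weights a = sin((1−f)δ)/sin δ ≈ 0.658, b = sin(fδ)/sin δ ≈ 0.658.
p = a·p₁ + b·p₂ ≈ (0.039, 0.436, 0.899); φ = arcsin(p_z) ≈ 64.01°, λ = atan2(p_y, p_x) ≈ 84.88°.

≈ lat 64°, lon 85°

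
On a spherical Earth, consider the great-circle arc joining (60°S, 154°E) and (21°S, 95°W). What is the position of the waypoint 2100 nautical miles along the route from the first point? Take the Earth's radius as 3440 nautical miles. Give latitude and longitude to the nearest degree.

≈ (58°S, 135°W)

Convert each endpoint to a unit vector on the sphere (x = cos φ cos λ, y = cos φ sin λ, z = sin φ).
The central angle between the endpoints is δ = arccos(p₁·p₂) ≈ 1.427 rad (81.8°). The total great-circle distance is δ·R ≈ 1.427 × 3440 ≈ 4910 nmi, so the target fraction is f = 2100/4910 ≈ 0.428.
Interpolate at f ≈ 0.428 with slerp weights a = sin((1−f)δ)/sin δ ≈ 0.737, b = sin(fδ)/sin δ ≈ 0.579.
p = a·p₁ + b·p₂ ≈ (-0.378, -0.377, -0.845); φ = arcsin(p_z) ≈ -57.72°, λ = atan2(p_y, p_x) ≈ -135.07°.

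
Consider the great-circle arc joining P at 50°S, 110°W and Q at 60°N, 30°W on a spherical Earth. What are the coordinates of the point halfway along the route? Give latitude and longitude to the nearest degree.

≈ 6°N, 76°W

From cos δ = sin φ₁ sin φ₂ + cos φ₁ cos φ₂ cos Δλ, the central angle is δ ≈ 2.224 rad (127.4°).
Interpolate at f = 1/2 with slerp weights a = sin((1−f)δ)/sin δ ≈ 1.129, b = sin(fδ)/sin δ ≈ 1.129.
p = a·p₁ + b·p₂ ≈ (0.241, -0.964, 0.113); φ = arcsin(p_z) ≈ 6.48°, λ = atan2(p_y, p_x) ≈ -75.99°.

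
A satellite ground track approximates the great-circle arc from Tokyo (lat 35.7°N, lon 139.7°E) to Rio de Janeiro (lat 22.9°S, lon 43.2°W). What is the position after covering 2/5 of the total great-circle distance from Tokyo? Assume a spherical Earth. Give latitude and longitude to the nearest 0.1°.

≈ lat 73.8°N, lon 83.1°W

Write both endpoints as unit vectors p₁, p₂ with components (cos φ cos λ, cos φ sin λ, sin φ).
The central angle between the endpoints is δ = arccos(p₁·p₂) ≈ 2.914 rad (167.0°).
Interpolate at f = 2/5 with slerp weights a = sin((1−f)δ)/sin δ ≈ 4.361, b = sin(fδ)/sin δ ≈ 4.071.
p = a·p₁ + b·p₂ ≈ (0.033, -0.277, 0.960); φ = arcsin(p_z) ≈ 73.80°, λ = atan2(p_y, p_x) ≈ -83.15°.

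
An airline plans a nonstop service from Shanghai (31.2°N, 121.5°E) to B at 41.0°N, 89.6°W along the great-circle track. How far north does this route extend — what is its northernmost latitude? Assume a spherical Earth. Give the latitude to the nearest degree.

≈ 70°N

The great circle lies in the plane with unit normal n̂ = (p₁ × p₂)/|p₁ × p₂|.
Here n̂_z ≈ +0.341; the vertex latitude is φ_max = arccos|n̂_z| ≈ 70.0°.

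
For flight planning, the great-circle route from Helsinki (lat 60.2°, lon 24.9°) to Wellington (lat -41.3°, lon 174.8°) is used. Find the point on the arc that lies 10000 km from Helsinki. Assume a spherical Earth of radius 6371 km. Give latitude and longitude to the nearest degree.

≈ lat 15°, lon 143°

The haversine formula gives a central angle δ ≈ 2.681 rad (153.6°) between the endpoints. The total great-circle distance is δ·R ≈ 2.681 × 6371 ≈ 17080 km, so the target fraction is f = 10000/17080 ≈ 0.585.
Interpolate at f ≈ 0.585 with slerp weights a = sin((1−f)δ)/sin δ ≈ 2.016, b = sin(fδ)/sin δ ≈ 2.249.
p = a·p₁ + b·p₂ ≈ (-0.774, 0.575, 0.265); φ = arcsin(p_z) ≈ 15.36°, λ = atan2(p_y, p_x) ≈ 143.40°.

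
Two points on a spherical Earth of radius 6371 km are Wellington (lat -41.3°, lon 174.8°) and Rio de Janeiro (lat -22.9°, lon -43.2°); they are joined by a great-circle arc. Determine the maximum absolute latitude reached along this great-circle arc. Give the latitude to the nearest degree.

≈ -64°

The great circle lies in the plane with unit normal n̂ = (p₁ × p₂)/|p₁ × p₂|.
Here n̂_z ≈ +0.445; the vertex latitude is φ_max = arccos|n̂_z| ≈ 63.6°.
Check via Clairaut: cos φ_max = |cos φ₁| · sin C = cos(41.3°)·sin(143.7°) ≈ 0.445, again giving ≈ 63.6°.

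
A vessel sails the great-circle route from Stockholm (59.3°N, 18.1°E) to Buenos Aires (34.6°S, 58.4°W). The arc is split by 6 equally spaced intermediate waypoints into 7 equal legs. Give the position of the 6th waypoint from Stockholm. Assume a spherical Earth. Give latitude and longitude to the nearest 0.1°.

≈ 20.7°S, 49.2°W

From cos δ = sin φ₁ sin φ₂ + cos φ₁ cos φ₂ cos Δλ, the central angle is δ ≈ 1.972 rad (113.0°).
Interpolate at f = 6/7 with slerp weights a = sin((1−f)δ)/sin δ ≈ 0.302, b = sin(fδ)/sin δ ≈ 1.078.
p = a·p₁ + b·p₂ ≈ (0.612, -0.708, -0.353); φ = arcsin(p_z) ≈ -20.66°, λ = atan2(p_y, p_x) ≈ -49.18°.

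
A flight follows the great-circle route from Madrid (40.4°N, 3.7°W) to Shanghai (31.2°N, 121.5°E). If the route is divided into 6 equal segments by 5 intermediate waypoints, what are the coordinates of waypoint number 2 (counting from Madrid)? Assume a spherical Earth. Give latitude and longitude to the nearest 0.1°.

≈ 56.6°N, 36.9°E

Write both endpoints as unit vectors p₁, p₂ with components (cos φ cos λ, cos φ sin λ, sin φ).
The central angle between the endpoints is δ = arccos(p₁·p₂) ≈ 1.611 rad (92.3°).
Interpolate at f = 2/6 with slerp weights a = sin((1−f)δ)/sin δ ≈ 0.880, b = sin(fδ)/sin δ ≈ 0.512.
p = a·p₁ + b·p₂ ≈ (0.440, 0.330, 0.835); φ = arcsin(p_z) ≈ 56.64°, λ = atan2(p_y, p_x) ≈ 36.89°.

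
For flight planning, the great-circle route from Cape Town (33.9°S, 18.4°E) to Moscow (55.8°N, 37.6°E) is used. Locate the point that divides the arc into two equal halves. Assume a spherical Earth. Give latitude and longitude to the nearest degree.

Write both endpoints as unit vectors p₁, p₂ with components (cos φ cos λ, cos φ sin λ, sin φ).
The central angle between the endpoints is δ = arccos(p₁·p₂) ≈ 1.592 rad (91.2°).
Interpolate at f = 1/2 with slerp weights a = sin((1−f)δ)/sin δ ≈ 0.715, b = sin(fδ)/sin δ ≈ 0.715.
p = a·p₁ + b·p₂ ≈ (0.881, 0.432, 0.192); φ = arcsin(p_z) ≈ 11.10°, λ = atan2(p_y, p_x) ≈ 26.14°.

≈ 11°N, 26°E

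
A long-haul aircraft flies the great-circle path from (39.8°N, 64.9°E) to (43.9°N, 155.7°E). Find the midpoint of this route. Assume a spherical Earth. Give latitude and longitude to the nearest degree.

≈ (52°N, 108°E)

Write both endpoints as unit vectors p₁, p₂ with components (cos φ cos λ, cos φ sin λ, sin φ).
The central angle between the endpoints is δ = arccos(p₁·p₂) ≈ 1.120 rad (64.1°).
Interpolate at f = 1/2 with slerp weights a = sin((1−f)δ)/sin δ ≈ 0.590, b = sin(fδ)/sin δ ≈ 0.590.
p = a·p₁ + b·p₂ ≈ (-0.195, 0.585, 0.787); φ = arcsin(p_z) ≈ 51.89°, λ = atan2(p_y, p_x) ≈ 108.44°.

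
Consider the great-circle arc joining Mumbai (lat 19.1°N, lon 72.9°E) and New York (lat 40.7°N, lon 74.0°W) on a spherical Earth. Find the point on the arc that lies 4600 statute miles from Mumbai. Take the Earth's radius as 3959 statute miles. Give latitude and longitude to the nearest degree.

Convert each endpoint to a unit vector on the sphere (x = cos φ cos λ, y = cos φ sin λ, z = sin φ).
The central angle between the endpoints is δ = arccos(p₁·p₂) ≈ 1.968 rad (112.8°). The total great-circle distance is δ·R ≈ 1.968 × 3959 ≈ 7791 mi, so the target fraction is f = 4600/7791 ≈ 0.590.
Interpolate at f ≈ 0.590 with slerp weights a = sin((1−f)δ)/sin δ ≈ 0.782, b = sin(fδ)/sin δ ≈ 0.995.
p = a·p₁ + b·p₂ ≈ (0.425, -0.018, 0.905); φ = arcsin(p_z) ≈ 64.80°, λ = atan2(p_y, p_x) ≈ -2.49°.

≈ lat 65°N, lon 2°W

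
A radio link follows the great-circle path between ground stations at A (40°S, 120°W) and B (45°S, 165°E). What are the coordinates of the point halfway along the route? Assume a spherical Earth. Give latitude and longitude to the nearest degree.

≈ (49°S, 156°W)

Write both endpoints as unit vectors p₁, p₂ with components (cos φ cos λ, cos φ sin λ, sin φ).
The central angle between the endpoints is δ = arccos(p₁·p₂) ≈ 0.934 rad (53.5°).
Interpolate at f = 1/2 with slerp weights a = sin((1−f)δ)/sin δ ≈ 0.560, b = sin(fδ)/sin δ ≈ 0.560.
p = a·p₁ + b·p₂ ≈ (-0.597, -0.269, -0.756); φ = arcsin(p_z) ≈ -49.10°, λ = atan2(p_y, p_x) ≈ -155.74°.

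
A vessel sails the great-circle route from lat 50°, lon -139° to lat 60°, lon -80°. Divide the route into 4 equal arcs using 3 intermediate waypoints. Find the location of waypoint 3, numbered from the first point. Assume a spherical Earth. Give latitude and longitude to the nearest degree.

Write both endpoints as unit vectors p₁, p₂ with components (cos φ cos λ, cos φ sin λ, sin φ).
The central angle between the endpoints is δ = arccos(p₁·p₂) ≈ 0.594 rad (34.0°).
Interpolate at f = 3/4 with slerp weights a = sin((1−f)δ)/sin δ ≈ 0.264, b = sin(fδ)/sin δ ≈ 0.770.
p = a·p₁ + b·p₂ ≈ (-0.061, -0.491, 0.869); φ = arcsin(p_z) ≈ 60.37°, λ = atan2(p_y, p_x) ≈ -97.13°.

≈ lat 60°, lon -97°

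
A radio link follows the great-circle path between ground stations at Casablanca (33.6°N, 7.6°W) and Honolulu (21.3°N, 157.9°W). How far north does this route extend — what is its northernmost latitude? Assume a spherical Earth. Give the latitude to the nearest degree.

The great circle lies in the plane with unit normal n̂ = (p₁ × p₂)/|p₁ × p₂|.
Here n̂_z ≈ -0.436; the vertex latitude is φ_max = arccos|n̂_z| ≈ 64.1°.
Check via Clairaut: cos φ_max = |cos φ₁| · sin C = cos(33.6°)·sin(31.6°) ≈ 0.436, again giving ≈ 64.1°.

≈ 64°N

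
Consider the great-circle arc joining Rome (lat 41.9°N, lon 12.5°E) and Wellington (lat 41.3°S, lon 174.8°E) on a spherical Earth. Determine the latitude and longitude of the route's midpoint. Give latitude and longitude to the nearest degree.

≈ lat 2°N, lon 95°E

Write both endpoints as unit vectors p₁, p₂ with components (cos φ cos λ, cos φ sin λ, sin φ).
The central angle between the endpoints is δ = arccos(p₁·p₂) ≈ 2.911 rad (166.8°).
Interpolate at f = 1/2 with slerp weights a = sin((1−f)δ)/sin δ ≈ 4.342, b = sin(fδ)/sin δ ≈ 4.342.
p = a·p₁ + b·p₂ ≈ (-0.093, 0.995, 0.034); φ = arcsin(p_z) ≈ 1.95°, λ = atan2(p_y, p_x) ≈ 95.36°.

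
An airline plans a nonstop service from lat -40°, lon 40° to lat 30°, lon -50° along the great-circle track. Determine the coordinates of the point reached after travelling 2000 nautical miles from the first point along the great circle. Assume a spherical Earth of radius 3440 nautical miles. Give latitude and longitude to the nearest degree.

≈ lat -22°, lon 7°

From cos δ = sin φ₁ sin φ₂ + cos φ₁ cos φ₂ cos Δλ, the central angle is δ ≈ 1.898 rad (108.7°). The total great-circle distance is δ·R ≈ 1.898 × 3440 ≈ 6529 nmi, so the target fraction is f = 2000/6529 ≈ 0.306.
Interpolate at f ≈ 0.306 with slerp weights a = sin((1−f)δ)/sin δ ≈ 1.022, b = sin(fδ)/sin δ ≈ 0.580.
p = a·p₁ + b·p₂ ≈ (0.923, 0.119, -0.367); φ = arcsin(p_z) ≈ -21.53°, λ = atan2(p_y, p_x) ≈ 7.32°.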